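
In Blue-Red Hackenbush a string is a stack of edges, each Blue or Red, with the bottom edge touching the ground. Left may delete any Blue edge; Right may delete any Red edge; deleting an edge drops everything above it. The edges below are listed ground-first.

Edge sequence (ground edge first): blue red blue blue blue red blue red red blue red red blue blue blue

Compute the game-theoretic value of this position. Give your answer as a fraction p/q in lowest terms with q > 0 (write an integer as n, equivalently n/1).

value(b) = { 0 | none } — 1
value(br) = { 0 | 1 } — 1/2
value(brb) = { 0; 1/2 | 1 } — 3/4
value(brbb) = { 0; 1/2; 3/4 | 1 } — 7/8
value(brbbb) = { 0; 1/2; 3/4; 7/8 | 1 } — 15/16
value(brbbbr) = { 0; 1/2; 3/4; 7/8 | 15/16; 1 } — 29/32
value(brbbbrb) = { 0; 1/2; 3/4; 7/8; 29/32 | 15/16; 1 } — 59/64
value(brbbbrbr) = { 0; 1/2; 3/4; 7/8; 29/32 | 59/64; 15/16; 1 } — 117/128
value(brbbbrbrr) = { 0; 1/2; 3/4; 7/8; 29/32 | 117/128; 59/64; 15/16; 1 } — 233/256
value(brbbbrbrrb) = { 0; 1/2; 3/4; 7/8; 29/32; 233/256 | 117/128; 59/64; 15/16; 1 } — 467/512
value(brbbbrbrrbr) = { 0; 1/2; 3/4; 7/8; 29/32; 233/256 | 467/512; 117/128; 59/64; 15/16; 1 } — 933/1024
value(brbbbrbrrbrr) = { 0; 1/2; 3/4; 7/8; 29/32; 233/256 | 933/1024; 467/512; 117/128; 59/64; 15/16; 1 } — 1865/2048
value(brbbbrbrrbrrb) = { 0; 1/2; 3/4; 7/8; 29/32; 233/256; 1865/2048 | 933/1024; 467/512; 117/128; 59/64; 15/16; 1 } — 3731/4096
value(brbbbrbrrbrrbb) = { 0; 1/2; 3/4; 7/8; 29/32; 233/256; 1865/2048; 3731/4096 | 933/1024; 467/512; 117/128; 59/64; 15/16; 1 } — 7463/8192
value(brbbbrbrrbrrbbb) = { 0; 1/2; 3/4; 7/8; 29/32; 233/256; 1865/2048; 3731/4096; 7463/8192 | 933/1024; 467/512; 117/128; 59/64; 15/16; 1 } — 14927/16384

14927/16384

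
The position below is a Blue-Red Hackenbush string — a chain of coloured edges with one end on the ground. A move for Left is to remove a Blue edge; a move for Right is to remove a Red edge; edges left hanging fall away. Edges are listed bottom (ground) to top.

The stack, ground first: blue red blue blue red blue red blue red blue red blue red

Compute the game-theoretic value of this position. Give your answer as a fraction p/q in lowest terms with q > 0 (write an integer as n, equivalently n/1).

3413/4096

Build value(s[:k]) for k = 1..13, string s = blue red blue blue red blue red blue red blue red blue red.
b: Left { 0 }, Right { · } → simplest 1
br: Left { 0 }, Right { 1 } → simplest 1/2
brb: Left { 0; 1/2 }, Right { 1 } → simplest 3/4
brbb: Left { 0; 1/2; 3/4 }, Right { 1 } → simplest 7/8
brbbr: Left { 0; 1/2; 3/4 }, Right { 7/8; 1 } → simplest 13/16
brbbrb: Left { 0; 1/2; 3/4; 13/16 }, Right { 7/8; 1 } → simplest 27/32
brbbrbr: Left { 0; 1/2; 3/4; 13/16 }, Right { 27/32; 7/8; 1 } → simplest 53/64
brbbrbrb: Left { 0; 1/2; 3/4; 13/16; 53/64 }, Right { 27/32; 7/8; 1 } → simplest 107/128
brbbrbrbr: Left { 0; 1/2; 3/4; 13/16; 53/64 }, Right { 107/128; 27/32; 7/8; 1 } → simplest 213/256
brbbrbrbrb: Left { 0; 1/2; 3/4; 13/16; 53/64; 213/256 }, Right { 107/128; 27/32; 7/8; 1 } → simplest 427/512
brbbrbrbrbr: Left { 0; 1/2; 3/4; 13/16; 53/64; 213/256 }, Right { 427/512; 107/128; 27/32; 7/8; 1 } → simplest 853/1024
brbbrbrbrbrb: Left { 0; 1/2; 3/4; 13/16; 53/64; 213/256; 853/1024 }, Right { 427/512; 107/128; 27/32; 7/8; 1 } → simplest 1707/2048
brbbrbrbrbrbr: Left { 0; 1/2; 3/4; 13/16; 53/64; 213/256; 853/1024 }, Right { 1707/2048; 427/512; 107/128; 27/32; 7/8; 1 } → simplest 3413/4096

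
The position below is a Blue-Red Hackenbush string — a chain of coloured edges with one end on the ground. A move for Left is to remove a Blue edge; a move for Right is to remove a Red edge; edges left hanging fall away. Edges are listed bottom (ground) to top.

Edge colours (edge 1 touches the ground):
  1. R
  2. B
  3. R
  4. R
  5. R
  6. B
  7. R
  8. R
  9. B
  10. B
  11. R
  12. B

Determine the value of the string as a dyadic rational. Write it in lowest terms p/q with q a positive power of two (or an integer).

-1893/2048

Recurse on prefixes of the 12-edge string R B R R R B R R B B R B:
step 1: add R to get R; options L={ — } R={ 0 } — -1
step 2: add B to get RB; options L={ -1 } R={ 0 } — -1/2
step 3: add R to get RBR; options L={ -1 } R={ -1/2; 0 } — -3/4
step 4: add R to get RBRR; options L={ -1 } R={ -3/4; -1/2; 0 } — -7/8
step 5: add R to get RBRRR; options L={ -1 } R={ -7/8; -3/4; -1/2; 0 } — -15/16
step 6: add B to get RBRRRB; options L={ -1; -15/16 } R={ -7/8; -3/4; -1/2; 0 } — -29/32
step 7: add R to get RBRRRBR; options L={ -1; -15/16 } R={ -29/32; -7/8; -3/4; -1/2; 0 } — -59/64
step 8: add R to get RBRRRBRR; options L={ -1; -15/16 } R={ -59/64; -29/32; -7/8; -3/4; -1/2; 0 } — -119/128
step 9: add B to get RBRRRBRRB; options L={ -1; -15/16; -119/128 } R={ -59/64; -29/32; -7/8; -3/4; -1/2; 0 } — -237/256
step 10: add B to get RBRRRBRRBB; options L={ -1; -15/16; -119/128; -237/256 } R={ -59/64; -29/32; -7/8; -3/4; -1/2; 0 } — -473/512
step 11: add R to get RBRRRBRRBBR; options L={ -1; -15/16; -119/128; -237/256 } R={ -473/512; -59/64; -29/32; -7/8; -3/4; -1/2; 0 } — -947/1024
step 12: add B to get RBRRRBRRBBRB; options L={ -1; -15/16; -119/128; -237/256; -947/1024 } R={ -473/512; -59/64; -29/32; -7/8; -3/4; -1/2; 0 } — -1893/2048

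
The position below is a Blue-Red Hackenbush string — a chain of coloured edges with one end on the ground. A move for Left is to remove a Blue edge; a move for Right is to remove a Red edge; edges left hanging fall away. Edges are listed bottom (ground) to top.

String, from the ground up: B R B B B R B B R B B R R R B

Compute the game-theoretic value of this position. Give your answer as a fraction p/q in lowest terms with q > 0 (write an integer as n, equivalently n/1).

step 1: add B to get B; options L={ 0 } R={ · } gives 1
step 2: add R to get BR; options L={ 0 } R={ 1 } gives 1/2
step 3: add B to get BRB; options L={ 0, 1/2 } R={ 1 } gives 3/4
step 4: add B to get BRBB; options L={ 0, 1/2, 3/4 } R={ 1 } gives 7/8
step 5: add B to get BRBBB; options L={ 0, 1/2, 3/4, 7/8 } R={ 1 } gives 15/16
step 6: add R to get BRBBBR; options L={ 0, 1/2, 3/4, 7/8 } R={ 15/16, 1 } gives 29/32
step 7: add B to get BRBBBRB; options L={ 0, 1/2, 3/4, 7/8, 29/32 } R={ 15/16, 1 } gives 59/64
step 8: add B to get BRBBBRBB; options L={ 0, 1/2, 3/4, 7/8, 29/32, 59/64 } R={ 15/16, 1 } gives 119/128
step 9: add R to get BRBBBRBBR; options L={ 0, 1/2, 3/4, 7/8, 29/32, 59/64 } R={ 119/128, 15/16, 1 } gives 237/256
step 10: add B to get BRBBBRBBRB; options L={ 0, 1/2, 3/4, 7/8, 29/32, 59/64, 237/256 } R={ 119/128, 15/16, 1 } gives 475/512
step 11: add B to get BRBBBRBBRBB; options L={ 0, 1/2, 3/4, 7/8, 29/32, 59/64, 237/256, 475/512 } R={ 119/128, 15/16, 1 } gives 951/1024
step 12: add R to get BRBBBRBBRBBR; options L={ 0, 1/2, 3/4, 7/8, 29/32, 59/64, 237/256, 475/512 } R={ 951/1024, 119/128, 15/16, 1 } gives 1901/2048
step 13: add R to get BRBBBRBBRBBRR; options L={ 0, 1/2, 3/4, 7/8, 29/32, 59/64, 237/256, 475/512 } R={ 1901/2048, 951/1024, 119/128, 15/16, 1 } gives 3801/4096
step 14: add R to get BRBBBRBBRBBRRR; options L={ 0, 1/2, 3/4, 7/8, 29/32, 59/64, 237/256, 475/512 } R={ 3801/4096, 1901/2048, 951/1024, 119/128, 15/16, 1 } gives 7601/8192
step 15: add B to get BRBBBRBBRBBRRRB; options L={ 0, 1/2, 3/4, 7/8, 29/32, 59/64, 237/256, 475/512, 7601/8192 } R={ 3801/4096, 1901/2048, 951/1024, 119/128, 15/16, 1 } gives 15203/16384

15203/16384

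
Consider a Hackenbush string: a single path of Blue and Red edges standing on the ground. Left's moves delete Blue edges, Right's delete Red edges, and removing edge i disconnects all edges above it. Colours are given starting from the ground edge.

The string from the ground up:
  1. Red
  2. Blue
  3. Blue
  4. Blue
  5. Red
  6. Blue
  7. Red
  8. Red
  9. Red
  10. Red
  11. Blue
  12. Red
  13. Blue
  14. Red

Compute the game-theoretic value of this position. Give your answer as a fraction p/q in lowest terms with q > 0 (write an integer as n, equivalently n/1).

-1515/8192

Prefix values for Red Blue Blue Blue Red Blue Red Red Red Red Blue Red Blue Red via {L|R} + simplicity:
step 1: add Red to get R; options L={ (no moves) } R={ 0 } => -1
step 2: add Blue to get RB; options L={ -1 } R={ 0 } => -1/2
step 3: add Blue to get RBB; options L={ -1; -1/2 } R={ 0 } => -1/4
step 4: add Blue to get RBBB; options L={ -1; -1/2; -1/4 } R={ 0 } => -1/8
step 5: add Red to get RBBBR; options L={ -1; -1/2; -1/4 } R={ -1/8; 0 } => -3/16
step 6: add Blue to get RBBBRB; options L={ -1; -1/2; -1/4; -3/16 } R={ -1/8; 0 } => -5/32
step 7: add Red to get RBBBRBR; options L={ -1; -1/2; -1/4; -3/16 } R={ -5/32; -1/8; 0 } => -11/64
step 8: add Red to get RBBBRBRR; options L={ -1; -1/2; -1/4; -3/16 } R={ -11/64; -5/32; -1/8; 0 } => -23/128
step 9: add Red to get RBBBRBRRR; options L={ -1; -1/2; -1/4; -3/16 } R={ -23/128; -11/64; -5/32; -1/8; 0 } => -47/256
step 10: add Red to get RBBBRBRRRR; options L={ -1; -1/2; -1/4; -3/16 } R={ -47/256; -23/128; -11/64; -5/32; -1/8; 0 } => -95/512
step 11: add Blue to get RBBBRBRRRRB; options L={ -1; -1/2; -1/4; -3/16; -95/512 } R={ -47/256; -23/128; -11/64; -5/32; -1/8; 0 } => -189/1024
step 12: add Red to get RBBBRBRRRRBR; options L={ -1; -1/2; -1/4; -3/16; -95/512 } R={ -189/1024; -47/256; -23/128; -11/64; -5/32; -1/8; 0 } => -379/2048
step 13: add Blue to get RBBBRBRRRRBRB; options L={ -1; -1/2; -1/4; -3/16; -95/512; -379/2048 } R={ -189/1024; -47/256; -23/128; -11/64; -5/32; -1/8; 0 } => -757/4096
step 14: add Red to get RBBBRBRRRRBRBR; options L={ -1; -1/2; -1/4; -3/16; -95/512; -379/2048 } R={ -757/4096; -189/1024; -47/256; -23/128; -11/64; -5/32; -1/8; 0 } => -1515/8192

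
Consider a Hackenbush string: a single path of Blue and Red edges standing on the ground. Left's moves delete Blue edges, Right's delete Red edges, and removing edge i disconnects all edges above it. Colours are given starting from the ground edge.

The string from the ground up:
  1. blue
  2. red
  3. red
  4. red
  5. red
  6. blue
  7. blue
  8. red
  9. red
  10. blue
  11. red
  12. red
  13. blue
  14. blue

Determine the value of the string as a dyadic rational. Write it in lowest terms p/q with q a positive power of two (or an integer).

807/8192

1 of 14 · b · max L 0 · min R +∞ → 1
2 of 14 · br · max L 0 · min R 1 → 1/2
3 of 14 · brr · max L 0 · min R 1/2 → 1/4
4 of 14 · brrr · max L 0 · min R 1/4 → 1/8
5 of 14 · brrrr · max L 0 · min R 1/8 → 1/16
6 of 14 · brrrrb · max L 1/16 · min R 1/8 → 3/32
7 of 14 · brrrrbb · max L 3/32 · min R 1/8 → 7/64
8 of 14 · brrrrbbr · max L 3/32 · min R 7/64 → 13/128
9 of 14 · brrrrbbrr · max L 3/32 · min R 13/128 → 25/256
10 of 14 · brrrrbbrrb · max L 25/256 · min R 13/128 → 51/512
11 of 14 · brrrrbbrrbr · max L 25/256 · min R 51/512 → 101/1024
12 of 14 · brrrrbbrrbrr · max L 25/256 · min R 101/1024 → 201/2048
13 of 14 · brrrrbbrrbrrb · max L 201/2048 · min R 101/1024 → 403/4096
14 of 14 · brrrrbbrrbrrbb · max L 403/4096 · min R 101/1024 → 807/8192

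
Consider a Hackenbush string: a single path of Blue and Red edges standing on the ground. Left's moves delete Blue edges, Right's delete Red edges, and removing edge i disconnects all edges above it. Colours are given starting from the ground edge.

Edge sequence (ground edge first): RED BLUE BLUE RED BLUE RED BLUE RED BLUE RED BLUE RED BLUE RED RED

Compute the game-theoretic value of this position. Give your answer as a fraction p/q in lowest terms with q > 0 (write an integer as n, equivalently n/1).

Prefix values for RED BLUE BLUE RED BLUE RED BLUE RED BLUE RED BLUE RED BLUE RED RED via {L|R} + simplicity:
1 of 15 · R · max L −∞ · min R 0 → -1
2 of 15 · RB · max L -1 · min R 0 → -1/2
3 of 15 · RBB · max L -1/2 · min R 0 → -1/4
4 of 15 · RBBR · max L -1/2 · min R -1/4 → -3/8
5 of 15 · RBBRB · max L -3/8 · min R -1/4 → -5/16
6 of 15 · RBBRBR · max L -3/8 · min R -5/16 → -11/32
7 of 15 · RBBRBRB · max L -11/32 · min R -5/16 → -21/64
8 of 15 · RBBRBRBR · max L -11/32 · min R -21/64 → -43/128
9 of 15 · RBBRBRBRB · max L -43/128 · min R -21/64 → -85/256
10 of 15 · RBBRBRBRBR · max L -43/128 · min R -85/256 → -171/512
11 of 15 · RBBRBRBRBRB · max L -171/512 · min R -85/256 → -341/1024
12 of 15 · RBBRBRBRBRBR · max L -171/512 · min R -341/1024 → -683/2048
13 of 15 · RBBRBRBRBRBRB · max L -683/2048 · min R -341/1024 → -1365/4096
14 of 15 · RBBRBRBRBRBRBR · max L -683/2048 · min R -1365/4096 → -2731/8192
15 of 15 · RBBRBRBRBRBRBRR · max L -683/2048 · min R -2731/8192 → -5463/16384

-5463/16384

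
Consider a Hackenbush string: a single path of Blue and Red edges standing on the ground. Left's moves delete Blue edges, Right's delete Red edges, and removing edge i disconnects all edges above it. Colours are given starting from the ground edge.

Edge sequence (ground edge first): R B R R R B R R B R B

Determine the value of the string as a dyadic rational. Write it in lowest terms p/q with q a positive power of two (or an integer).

Recurse on prefixes of the 11-edge string R B R R R B R R B R B:
g_1 [R]  L=[]  R=[0]  so -1
g_2 [RB]  L=[-1]  R=[0]  so -1/2
g_3 [RBR]  L=[-1]  R=[-1/2, 0]  so -3/4
g_4 [RBRR]  L=[-1]  R=[-3/4, -1/2, 0]  so -7/8
g_5 [RBRRR]  L=[-1]  R=[-7/8, -3/4, -1/2, 0]  so -15/16
g_6 [RBRRRB]  L=[-1, -15/16]  R=[-7/8, -3/4, -1/2, 0]  so -29/32
g_7 [RBRRRBR]  L=[-1, -15/16]  R=[-29/32, -7/8, -3/4, -1/2, 0]  so -59/64
g_8 [RBRRRBRR]  L=[-1, -15/16]  R=[-59/64, -29/32, -7/8, -3/4, -1/2, 0]  so -119/128
g_9 [RBRRRBRRB]  L=[-1, -15/16, -119/128]  R=[-59/64, -29/32, -7/8, -3/4, -1/2, 0]  so -237/256
g_10 [RBRRRBRRBR]  L=[-1, -15/16, -119/128]  R=[-237/256, -59/64, -29/32, -7/8, -3/4, -1/2, 0]  so -475/512
g_11 [RBRRRBRRBRB]  L=[-1, -15/16, -119/128, -475/512]  R=[-237/256, -59/64, -29/32, -7/8, -3/4, -1/2, 0]  so -949/1024

-949/1024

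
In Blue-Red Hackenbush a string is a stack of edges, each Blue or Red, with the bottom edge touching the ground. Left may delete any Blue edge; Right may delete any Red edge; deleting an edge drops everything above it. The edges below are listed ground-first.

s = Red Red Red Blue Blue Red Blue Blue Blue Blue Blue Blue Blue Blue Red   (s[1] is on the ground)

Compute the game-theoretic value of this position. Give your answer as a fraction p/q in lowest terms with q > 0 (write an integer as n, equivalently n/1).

-9219/4096

Build val(s[:k]) for k = 1..15, string s = Red Red Red Blue Blue Red Blue Blue Blue Blue Blue Blue Blue Blue Red.
edge 1 of 15 (Red): { — | 0 } ⇒ -1
edge 2 of 15 (Red): { — | -1, 0 } ⇒ -2
edge 3 of 15 (Red): { — | -2, -1, 0 } ⇒ -3
edge 4 of 15 (Blue): { -3 | -2, -1, 0 } ⇒ -5/2
edge 5 of 15 (Blue): { -3, -5/2 | -2, -1, 0 } ⇒ -9/4
edge 6 of 15 (Red): { -3, -5/2 | -9/4, -2, -1, 0 } ⇒ -19/8
edge 7 of 15 (Blue): { -3, -5/2, -19/8 | -9/4, -2, -1, 0 } ⇒ -37/16
edge 8 of 15 (Blue): { -3, -5/2, -19/8, -37/16 | -9/4, -2, -1, 0 } ⇒ -73/32
edge 9 of 15 (Blue): { -3, -5/2, -19/8, -37/16, -73/32 | -9/4, -2, -1, 0 } ⇒ -145/64
edge 10 of 15 (Blue): { -3, -5/2, -19/8, -37/16, -73/32, -145/64 | -9/4, -2, -1, 0 } ⇒ -289/128
edge 11 of 15 (Blue): { -3, -5/2, -19/8, -37/16, -73/32, -145/64, -289/128 | -9/4, -2, -1, 0 } ⇒ -577/256
edge 12 of 15 (Blue): { -3, -5/2, -19/8, -37/16, -73/32, -145/64, -289/128, -577/256 | -9/4, -2, -1, 0 } ⇒ -1153/512
edge 13 of 15 (Blue): { -3, -5/2, -19/8, -37/16, -73/32, -145/64, -289/128, -577/256, -1153/512 | -9/4, -2, -1, 0 } ⇒ -2305/1024
edge 14 of 15 (Blue): { -3, -5/2, -19/8, -37/16, -73/32, -145/64, -289/128, -577/256, -1153/512, -2305/1024 | -9/4, -2, -1, 0 } ⇒ -4609/2048
edge 15 of 15 (Red): { -3, -5/2, -19/8, -37/16, -73/32, -145/64, -289/128, -577/256, -1153/512, -2305/1024 | -4609/2048, -9/4, -2, -1, 0 } ⇒ -9219/4096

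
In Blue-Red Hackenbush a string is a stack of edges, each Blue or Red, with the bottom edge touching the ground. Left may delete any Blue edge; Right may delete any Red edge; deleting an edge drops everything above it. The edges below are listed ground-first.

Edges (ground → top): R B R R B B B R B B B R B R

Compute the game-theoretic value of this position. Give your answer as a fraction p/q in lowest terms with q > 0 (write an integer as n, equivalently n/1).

Build val(s[:k]) for k = 1..14, string s = R B R R B B B R B B B R B R.
R: Left { none }, Right { 0 } gives simplest -1
RB: Left { -1 }, Right { 0 } gives simplest -1/2
RBR: Left { -1 }, Right { -1/2 0 } gives simplest -3/4
RBRR: Left { -1 }, Right { -3/4 -1/2 0 } gives simplest -7/8
RBRRB: Left { -1 -7/8 }, Right { -3/4 -1/2 0 } gives simplest -13/16
RBRRBB: Left { -1 -7/8 -13/16 }, Right { -3/4 -1/2 0 } gives simplest -25/32
RBRRBBB: Left { -1 -7/8 -13/16 -25/32 }, Right { -3/4 -1/2 0 } gives simplest -49/64
RBRRBBBR: Left { -1 -7/8 -13/16 -25/32 }, Right { -49/64 -3/4 -1/2 0 } gives simplest -99/128
RBRRBBBRB: Left { -1 -7/8 -13/16 -25/32 -99/128 }, Right { -49/64 -3/4 -1/2 0 } gives simplest -197/256
RBRRBBBRBB: Left { -1 -7/8 -13/16 -25/32 -99/128 -197/256 }, Right { -49/64 -3/4 -1/2 0 } gives simplest -393/512
RBRRBBBRBBB: Left { -1 -7/8 -13/16 -25/32 -99/128 -197/256 -393/512 }, Right { -49/64 -3/4 -1/2 0 } gives simplest -785/1024
RBRRBBBRBBBR: Left { -1 -7/8 -13/16 -25/32 -99/128 -197/256 -393/512 }, Right { -785/1024 -49/64 -3/4 -1/2 0 } gives simplest -1571/2048
RBRRBBBRBBBRB: Left { -1 -7/8 -13/16 -25/32 -99/128 -197/256 -393/512 -1571/2048 }, Right { -785/1024 -49/64 -3/4 -1/2 0 } gives simplest -3141/4096
RBRRBBBRBBBRBR: Left { -1 -7/8 -13/16 -25/32 -99/128 -197/256 -393/512 -1571/2048 }, Right { -3141/4096 -785/1024 -49/64 -3/4 -1/2 0 } gives simplest -6283/8192

-6283/8192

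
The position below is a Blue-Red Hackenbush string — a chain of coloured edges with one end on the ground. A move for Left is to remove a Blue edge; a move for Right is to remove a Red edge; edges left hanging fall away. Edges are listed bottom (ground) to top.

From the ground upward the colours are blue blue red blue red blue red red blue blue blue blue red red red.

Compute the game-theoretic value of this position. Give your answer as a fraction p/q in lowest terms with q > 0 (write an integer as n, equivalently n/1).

13553/8192

Build val(s[:k]) for k = 1..15, string s = blue blue red blue red blue red red blue blue blue blue red red red.
step 1: add blue to get b; options L={ 0 } R={ ∅ } ⇒ 1
step 2: add blue to get bb; options L={ 0, 1 } R={ ∅ } ⇒ 2
step 3: add red to get bbr; options L={ 0, 1 } R={ 2 } ⇒ 3/2
step 4: add blue to get bbrb; options L={ 0, 1, 3/2 } R={ 2 } ⇒ 7/4
step 5: add red to get bbrbr; options L={ 0, 1, 3/2 } R={ 7/4, 2 } ⇒ 13/8
step 6: add blue to get bbrbrb; options L={ 0, 1, 3/2, 13/8 } R={ 7/4, 2 } ⇒ 27/16
step 7: add red to get bbrbrbr; options L={ 0, 1, 3/2, 13/8 } R={ 27/16, 7/4, 2 } ⇒ 53/32
step 8: add red to get bbrbrbrr; options L={ 0, 1, 3/2, 13/8 } R={ 53/32, 27/16, 7/4, 2 } ⇒ 105/64
step 9: add blue to get bbrbrbrrb; options L={ 0, 1, 3/2, 13/8, 105/64 } R={ 53/32, 27/16, 7/4, 2 } ⇒ 211/128
step 10: add blue to get bbrbrbrrbb; options L={ 0, 1, 3/2, 13/8, 105/64, 211/128 } R={ 53/32, 27/16, 7/4, 2 } ⇒ 423/256
step 11: add blue to get bbrbrbrrbbb; options L={ 0, 1, 3/2, 13/8, 105/64, 211/128, 423/256 } R={ 53/32, 27/16, 7/4, 2 } ⇒ 847/512
step 12: add blue to get bbrbrbrrbbbb; options L={ 0, 1, 3/2, 13/8, 105/64, 211/128, 423/256, 847/512 } R={ 53/32, 27/16, 7/4, 2 } ⇒ 1695/1024
step 13: add red to get bbrbrbrrbbbbr; options L={ 0, 1, 3/2, 13/8, 105/64, 211/128, 423/256, 847/512 } R={ 1695/1024, 53/32, 27/16, 7/4, 2 } ⇒ 3389/2048
step 14: add red to get bbrbrbrrbbbbrr; options L={ 0, 1, 3/2, 13/8, 105/64, 211/128, 423/256, 847/512 } R={ 3389/2048, 1695/1024, 53/32, 27/16, 7/4, 2 } ⇒ 6777/4096
step 15: add red to get bbrbrbrrbbbbrrr; options L={ 0, 1, 3/2, 13/8, 105/64, 211/128, 423/256, 847/512 } R={ 6777/4096, 3389/2048, 1695/1024, 53/32, 27/16, 7/4, 2 } ⇒ 13553/8192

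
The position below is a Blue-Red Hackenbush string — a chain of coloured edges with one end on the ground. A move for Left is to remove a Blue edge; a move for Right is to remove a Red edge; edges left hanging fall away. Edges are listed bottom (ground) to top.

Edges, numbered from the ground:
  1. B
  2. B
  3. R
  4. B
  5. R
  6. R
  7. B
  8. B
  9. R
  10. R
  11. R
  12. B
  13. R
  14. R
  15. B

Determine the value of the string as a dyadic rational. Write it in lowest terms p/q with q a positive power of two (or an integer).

B: Left { 0 }, Right { (no moves) } -> simplest 1
BB: Left { 0 1 }, Right { (no moves) } -> simplest 2
BBR: Left { 0 1 }, Right { 2 } -> simplest 3/2
BBRB: Left { 0 1 3/2 }, Right { 2 } -> simplest 7/4
BBRBR: Left { 0 1 3/2 }, Right { 7/4 2 } -> simplest 13/8
BBRBRR: Left { 0 1 3/2 }, Right { 13/8 7/4 2 } -> simplest 25/16
BBRBRRB: Left { 0 1 3/2 25/16 }, Right { 13/8 7/4 2 } -> simplest 51/32
BBRBRRBB: Left { 0 1 3/2 25/16 51/32 }, Right { 13/8 7/4 2 } -> simplest 103/64
BBRBRRBBR: Left { 0 1 3/2 25/16 51/32 }, Right { 103/64 13/8 7/4 2 } -> simplest 205/128
BBRBRRBBRR: Left { 0 1 3/2 25/16 51/32 }, Right { 205/128 103/64 13/8 7/4 2 } -> simplest 409/256
BBRBRRBBRRR: Left { 0 1 3/2 25/16 51/32 }, Right { 409/256 205/128 103/64 13/8 7/4 2 } -> simplest 817/512
BBRBRRBBRRRB: Left { 0 1 3/2 25/16 51/32 817/512 }, Right { 409/256 205/128 103/64 13/8 7/4 2 } -> simplest 1635/1024
BBRBRRBBRRRBR: Left { 0 1 3/2 25/16 51/32 817/512 }, Right { 1635/1024 409/256 205/128 103/64 13/8 7/4 2 } -> simplest 3269/2048
BBRBRRBBRRRBRR: Left { 0 1 3/2 25/16 51/32 817/512 }, Right { 3269/2048 1635/1024 409/256 205/128 103/64 13/8 7/4 2 } -> simplest 6537/4096
BBRBRRBBRRRBRRB: Left { 0 1 3/2 25/16 51/32 817/512 6537/4096 }, Right { 3269/2048 1635/1024 409/256 205/128 103/64 13/8 7/4 2 } -> simplest 13075/8192

13075/8192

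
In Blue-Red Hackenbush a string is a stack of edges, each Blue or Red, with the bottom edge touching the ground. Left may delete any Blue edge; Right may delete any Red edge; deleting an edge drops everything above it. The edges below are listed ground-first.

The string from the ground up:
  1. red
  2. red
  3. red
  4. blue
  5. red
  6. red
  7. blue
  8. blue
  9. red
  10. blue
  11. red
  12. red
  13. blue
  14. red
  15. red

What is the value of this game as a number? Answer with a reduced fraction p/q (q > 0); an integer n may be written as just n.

-11447/4096

g_1 [r]  L=[none]  R=[0]  ⇒ -1
g_2 [rr]  L=[none]  R=[-1 0]  ⇒ -2
g_3 [rrr]  L=[none]  R=[-2 -1 0]  ⇒ -3
g_4 [rrrb]  L=[-3]  R=[-2 -1 0]  ⇒ -5/2
g_5 [rrrbr]  L=[-3]  R=[-5/2 -2 -1 0]  ⇒ -11/4
g_6 [rrrbrr]  L=[-3]  R=[-11/4 -5/2 -2 -1 0]  ⇒ -23/8
g_7 [rrrbrrb]  L=[-3 -23/8]  R=[-11/4 -5/2 -2 -1 0]  ⇒ -45/16
g_8 [rrrbrrbb]  L=[-3 -23/8 -45/16]  R=[-11/4 -5/2 -2 -1 0]  ⇒ -89/32
g_9 [rrrbrrbbr]  L=[-3 -23/8 -45/16]  R=[-89/32 -11/4 -5/2 -2 -1 0]  ⇒ -179/64
g_10 [rrrbrrbbrb]  L=[-3 -23/8 -45/16 -179/64]  R=[-89/32 -11/4 -5/2 -2 -1 0]  ⇒ -357/128
g_11 [rrrbrrbbrbr]  L=[-3 -23/8 -45/16 -179/64]  R=[-357/128 -89/32 -11/4 -5/2 -2 -1 0]  ⇒ -715/256
g_12 [rrrbrrbbrbrr]  L=[-3 -23/8 -45/16 -179/64]  R=[-715/256 -357/128 -89/32 -11/4 -5/2 -2 -1 0]  ⇒ -1431/512
g_13 [rrrbrrbbrbrrb]  L=[-3 -23/8 -45/16 -179/64 -1431/512]  R=[-715/256 -357/128 -89/32 -11/4 -5/2 -2 -1 0]  ⇒ -2861/1024
g_14 [rrrbrrbbrbrrbr]  L=[-3 -23/8 -45/16 -179/64 -1431/512]  R=[-2861/1024 -715/256 -357/128 -89/32 -11/4 -5/2 -2 -1 0]  ⇒ -5723/2048
g_15 [rrrbrrbbrbrrbrr]  L=[-3 -23/8 -45/16 -179/64 -1431/512]  R=[-5723/2048 -2861/1024 -715/256 -357/128 -89/32 -11/4 -5/2 -2 -1 0]  ⇒ -11447/4096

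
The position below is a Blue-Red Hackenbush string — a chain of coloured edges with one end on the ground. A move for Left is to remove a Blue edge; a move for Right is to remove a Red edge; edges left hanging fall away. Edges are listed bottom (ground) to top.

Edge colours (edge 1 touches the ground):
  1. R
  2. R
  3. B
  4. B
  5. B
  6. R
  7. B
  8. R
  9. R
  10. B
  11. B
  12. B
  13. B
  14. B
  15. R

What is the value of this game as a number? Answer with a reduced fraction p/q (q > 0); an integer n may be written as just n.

G(R) = { (no moves) | 0 } -> -1
G(RR) = { (no moves) | -1, 0 } -> -2
G(RRB) = { -2 | -1, 0 } -> -3/2
G(RRBB) = { -2, -3/2 | -1, 0 } -> -5/4
G(RRBBB) = { -2, -3/2, -5/4 | -1, 0 } -> -9/8
G(RRBBBR) = { -2, -3/2, -5/4 | -9/8, -1, 0 } -> -19/16
G(RRBBBRB) = { -2, -3/2, -5/4, -19/16 | -9/8, -1, 0 } -> -37/32
G(RRBBBRBR) = { -2, -3/2, -5/4, -19/16 | -37/32, -9/8, -1, 0 } -> -75/64
G(RRBBBRBRR) = { -2, -3/2, -5/4, -19/16 | -75/64, -37/32, -9/8, -1, 0 } -> -151/128
G(RRBBBRBRRB) = { -2, -3/2, -5/4, -19/16, -151/128 | -75/64, -37/32, -9/8, -1, 0 } -> -301/256
G(RRBBBRBRRBB) = { -2, -3/2, -5/4, -19/16, -151/128, -301/256 | -75/64, -37/32, -9/8, -1, 0 } -> -601/512
G(RRBBBRBRRBBB) = { -2, -3/2, -5/4, -19/16, -151/128, -301/256, -601/512 | -75/64, -37/32, -9/8, -1, 0 } -> -1201/1024
G(RRBBBRBRRBBBB) = { -2, -3/2, -5/4, -19/16, -151/128, -301/256, -601/512, -1201/1024 | -75/64, -37/32, -9/8, -1, 0 } -> -2401/2048
G(RRBBBRBRRBBBBB) = { -2, -3/2, -5/4, -19/16, -151/128, -301/256, -601/512, -1201/1024, -2401/2048 | -75/64, -37/32, -9/8, -1, 0 } -> -4801/4096
G(RRBBBRBRRBBBBBR) = { -2, -3/2, -5/4, -19/16, -151/128, -301/256, -601/512, -1201/1024, -2401/2048 | -4801/4096, -75/64, -37/32, -9/8, -1, 0 } -> -9603/8192

-9603/8192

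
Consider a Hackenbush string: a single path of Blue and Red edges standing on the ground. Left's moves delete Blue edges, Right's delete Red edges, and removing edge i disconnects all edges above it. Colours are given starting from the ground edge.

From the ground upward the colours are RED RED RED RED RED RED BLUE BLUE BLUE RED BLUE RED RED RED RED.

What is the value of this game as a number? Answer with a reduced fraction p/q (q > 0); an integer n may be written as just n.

Recurse on prefixes of the 15-edge string RED RED RED RED RED RED BLUE BLUE BLUE RED BLUE RED RED RED RED:
step 1: add RED to get R; options L={  } R={ 0 } — -1
step 2: add RED to get RR; options L={  } R={ -1 0 } — -2
step 3: add RED to get RRR; options L={  } R={ -2 -1 0 } — -3
step 4: add RED to get RRRR; options L={  } R={ -3 -2 -1 0 } — -4
step 5: add RED to get RRRRR; options L={  } R={ -4 -3 -2 -1 0 } — -5
step 6: add RED to get RRRRRR; options L={  } R={ -5 -4 -3 -2 -1 0 } — -6
step 7: add BLUE to get RRRRRRB; options L={ -6 } R={ -5 -4 -3 -2 -1 0 } — -11/2
step 8: add BLUE to get RRRRRRBB; options L={ -6 -11/2 } R={ -5 -4 -3 -2 -1 0 } — -21/4
step 9: add BLUE to get RRRRRRBBB; options L={ -6 -11/2 -21/4 } R={ -5 -4 -3 -2 -1 0 } — -41/8
step 10: add RED to get RRRRRRBBBR; options L={ -6 -11/2 -21/4 } R={ -41/8 -5 -4 -3 -2 -1 0 } — -83/16
step 11: add BLUE to get RRRRRRBBBRB; options L={ -6 -11/2 -21/4 -83/16 } R={ -41/8 -5 -4 -3 -2 -1 0 } — -165/32
step 12: add RED to get RRRRRRBBBRBR; options L={ -6 -11/2 -21/4 -83/16 } R={ -165/32 -41/8 -5 -4 -3 -2 -1 0 } — -331/64
step 13: add RED to get RRRRRRBBBRBRR; options L={ -6 -11/2 -21/4 -83/16 } R={ -331/64 -165/32 -41/8 -5 -4 -3 -2 -1 0 } — -663/128
step 14: add RED to get RRRRRRBBBRBRRR; options L={ -6 -11/2 -21/4 -83/16 } R={ -663/128 -331/64 -165/32 -41/8 -5 -4 -3 -2 -1 0 } — -1327/256
step 15: add RED to get RRRRRRBBBRBRRRR; options L={ -6 -11/2 -21/4 -83/16 } R={ -1327/256 -663/128 -331/64 -165/32 -41/8 -5 -4 -3 -2 -1 0 } — -2655/512

-2655/512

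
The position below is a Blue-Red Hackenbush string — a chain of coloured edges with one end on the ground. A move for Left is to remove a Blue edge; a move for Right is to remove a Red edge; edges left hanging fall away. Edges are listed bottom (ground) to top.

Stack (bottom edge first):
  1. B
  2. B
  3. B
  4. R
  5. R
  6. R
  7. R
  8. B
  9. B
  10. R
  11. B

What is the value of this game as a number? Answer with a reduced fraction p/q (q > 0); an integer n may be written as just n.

edge 1 of 11 (B): { 0 | — } → 1
edge 2 of 11 (B): { 0, 1 | — } → 2
edge 3 of 11 (B): { 0, 1, 2 | — } → 3
edge 4 of 11 (R): { 0, 1, 2 | 3 } → 5/2
edge 5 of 11 (R): { 0, 1, 2 | 5/2, 3 } → 9/4
edge 6 of 11 (R): { 0, 1, 2 | 9/4, 5/2, 3 } → 17/8
edge 7 of 11 (R): { 0, 1, 2 | 17/8, 9/4, 5/2, 3 } → 33/16
edge 8 of 11 (B): { 0, 1, 2, 33/16 | 17/8, 9/4, 5/2, 3 } → 67/32
edge 9 of 11 (B): { 0, 1, 2, 33/16, 67/32 | 17/8, 9/4, 5/2, 3 } → 135/64
edge 10 of 11 (R): { 0, 1, 2, 33/16, 67/32 | 135/64, 17/8, 9/4, 5/2, 3 } → 269/128
edge 11 of 11 (B): { 0, 1, 2, 33/16, 67/32, 269/128 | 135/64, 17/8, 9/4, 5/2, 3 } → 539/256

539/256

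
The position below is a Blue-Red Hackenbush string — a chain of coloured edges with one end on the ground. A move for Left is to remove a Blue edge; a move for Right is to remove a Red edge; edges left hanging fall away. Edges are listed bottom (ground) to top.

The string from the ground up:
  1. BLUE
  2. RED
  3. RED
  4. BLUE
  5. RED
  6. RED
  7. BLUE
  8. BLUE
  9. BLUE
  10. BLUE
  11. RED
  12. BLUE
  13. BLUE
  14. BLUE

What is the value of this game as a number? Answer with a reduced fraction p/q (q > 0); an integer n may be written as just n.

2543/8192

Prefix values for BLUE RED RED BLUE RED RED BLUE BLUE BLUE BLUE RED BLUE BLUE BLUE via {L|R} + simplicity:
v(B) = { 0 | ∅ } = 1
v(BR) = { 0 | 1 } = 1/2
v(BRR) = { 0 | 1/2, 1 } = 1/4
v(BRRB) = { 0, 1/4 | 1/2, 1 } = 3/8
v(BRRBR) = { 0, 1/4 | 3/8, 1/2, 1 } = 5/16
v(BRRBRR) = { 0, 1/4 | 5/16, 3/8, 1/2, 1 } = 9/32
v(BRRBRRB) = { 0, 1/4, 9/32 | 5/16, 3/8, 1/2, 1 } = 19/64
v(BRRBRRBB) = { 0, 1/4, 9/32, 19/64 | 5/16, 3/8, 1/2, 1 } = 39/128
v(BRRBRRBBB) = { 0, 1/4, 9/32, 19/64, 39/128 | 5/16, 3/8, 1/2, 1 } = 79/256
v(BRRBRRBBBB) = { 0, 1/4, 9/32, 19/64, 39/128, 79/256 | 5/16, 3/8, 1/2, 1 } = 159/512
v(BRRBRRBBBBR) = { 0, 1/4, 9/32, 19/64, 39/128, 79/256 | 159/512, 5/16, 3/8, 1/2, 1 } = 317/1024
v(BRRBRRBBBBRB) = { 0, 1/4, 9/32, 19/64, 39/128, 79/256, 317/1024 | 159/512, 5/16, 3/8, 1/2, 1 } = 635/2048
v(BRRBRRBBBBRBB) = { 0, 1/4, 9/32, 19/64, 39/128, 79/256, 317/1024, 635/2048 | 159/512, 5/16, 3/8, 1/2, 1 } = 1271/4096
v(BRRBRRBBBBRBBB) = { 0, 1/4, 9/32, 19/64, 39/128, 79/256, 317/1024, 635/2048, 1271/4096 | 159/512, 5/16, 3/8, 1/2, 1 } = 2543/8192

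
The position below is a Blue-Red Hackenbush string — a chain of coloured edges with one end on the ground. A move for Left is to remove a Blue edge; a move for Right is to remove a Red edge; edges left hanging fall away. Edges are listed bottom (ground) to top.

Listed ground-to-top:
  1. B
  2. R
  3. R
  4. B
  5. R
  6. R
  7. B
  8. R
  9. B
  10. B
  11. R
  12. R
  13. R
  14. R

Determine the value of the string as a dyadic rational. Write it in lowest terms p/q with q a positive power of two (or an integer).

2401/8192

Prefix values for B R R B R R B R B B R R R R via {L|R} + simplicity:
edge 1 of 14 (B): { 0 |  } ⇒ 1
edge 2 of 14 (R): { 0 | 1 } ⇒ 1/2
edge 3 of 14 (R): { 0 | 1/2,1 } ⇒ 1/4
edge 4 of 14 (B): { 0,1/4 | 1/2,1 } ⇒ 3/8
edge 5 of 14 (R): { 0,1/4 | 3/8,1/2,1 } ⇒ 5/16
edge 6 of 14 (R): { 0,1/4 | 5/16,3/8,1/2,1 } ⇒ 9/32
edge 7 of 14 (B): { 0,1/4,9/32 | 5/16,3/8,1/2,1 } ⇒ 19/64
edge 8 of 14 (R): { 0,1/4,9/32 | 19/64,5/16,3/8,1/2,1 } ⇒ 37/128
edge 9 of 14 (B): { 0,1/4,9/32,37/128 | 19/64,5/16,3/8,1/2,1 } ⇒ 75/256
edge 10 of 14 (B): { 0,1/4,9/32,37/128,75/256 | 19/64,5/16,3/8,1/2,1 } ⇒ 151/512
edge 11 of 14 (R): { 0,1/4,9/32,37/128,75/256 | 151/512,19/64,5/16,3/8,1/2,1 } ⇒ 301/1024
edge 12 of 14 (R): { 0,1/4,9/32,37/128,75/256 | 301/1024,151/512,19/64,5/16,3/8,1/2,1 } ⇒ 601/2048
edge 13 of 14 (R): { 0,1/4,9/32,37/128,75/256 | 601/2048,301/1024,151/512,19/64,5/16,3/8,1/2,1 } ⇒ 1201/4096
edge 14 of 14 (R): { 0,1/4,9/32,37/128,75/256 | 1201/4096,601/2048,301/1024,151/512,19/64,5/16,3/8,1/2,1 } ⇒ 2401/8192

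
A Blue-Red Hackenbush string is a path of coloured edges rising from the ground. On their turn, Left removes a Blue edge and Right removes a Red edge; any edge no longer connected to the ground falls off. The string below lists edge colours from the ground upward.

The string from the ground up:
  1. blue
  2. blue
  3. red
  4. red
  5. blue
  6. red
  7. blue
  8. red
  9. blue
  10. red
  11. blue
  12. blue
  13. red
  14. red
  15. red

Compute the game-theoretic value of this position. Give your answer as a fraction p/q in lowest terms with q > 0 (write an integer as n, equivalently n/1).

v(b) = { 0 | none } gives 1
v(bb) = { 0,1 | none } gives 2
v(bbr) = { 0,1 | 2 } gives 3/2
v(bbrr) = { 0,1 | 3/2,2 } gives 5/4
v(bbrrb) = { 0,1,5/4 | 3/2,2 } gives 11/8
v(bbrrbr) = { 0,1,5/4 | 11/8,3/2,2 } gives 21/16
v(bbrrbrb) = { 0,1,5/4,21/16 | 11/8,3/2,2 } gives 43/32
v(bbrrbrbr) = { 0,1,5/4,21/16 | 43/32,11/8,3/2,2 } gives 85/64
v(bbrrbrbrb) = { 0,1,5/4,21/16,85/64 | 43/32,11/8,3/2,2 } gives 171/128
v(bbrrbrbrbr) = { 0,1,5/4,21/16,85/64 | 171/128,43/32,11/8,3/2,2 } gives 341/256
v(bbrrbrbrbrb) = { 0,1,5/4,21/16,85/64,341/256 | 171/128,43/32,11/8,3/2,2 } gives 683/512
v(bbrrbrbrbrbb) = { 0,1,5/4,21/16,85/64,341/256,683/512 | 171/128,43/32,11/8,3/2,2 } gives 1367/1024
v(bbrrbrbrbrbbr) = { 0,1,5/4,21/16,85/64,341/256,683/512 | 1367/1024,171/128,43/32,11/8,3/2,2 } gives 2733/2048
v(bbrrbrbrbrbbrr) = { 0,1,5/4,21/16,85/64,341/256,683/512 | 2733/2048,1367/1024,171/128,43/32,11/8,3/2,2 } gives 5465/4096
v(bbrrbrbrbrbbrrr) = { 0,1,5/4,21/16,85/64,341/256,683/512 | 5465/4096,2733/2048,1367/1024,171/128,43/32,11/8,3/2,2 } gives 10929/8192

10929/8192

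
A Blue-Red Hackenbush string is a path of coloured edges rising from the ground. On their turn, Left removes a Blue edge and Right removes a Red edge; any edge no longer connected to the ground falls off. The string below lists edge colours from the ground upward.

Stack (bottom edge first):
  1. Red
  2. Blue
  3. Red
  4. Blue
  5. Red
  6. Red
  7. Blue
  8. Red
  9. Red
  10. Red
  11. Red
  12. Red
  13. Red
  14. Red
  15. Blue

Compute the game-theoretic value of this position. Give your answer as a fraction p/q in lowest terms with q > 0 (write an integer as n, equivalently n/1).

-11773/16384

Prefix values for Red Blue Red Blue Red Red Blue Red Red Red Red Red Red Red Blue via {L|R} + simplicity:
1 of 15 · R · max L −∞ · min R 0 => -1
2 of 15 · RB · max L -1 · min R 0 => -1/2
3 of 15 · RBR · max L -1 · min R -1/2 => -3/4
4 of 15 · RBRB · max L -3/4 · min R -1/2 => -5/8
5 of 15 · RBRBR · max L -3/4 · min R -5/8 => -11/16
6 of 15 · RBRBRR · max L -3/4 · min R -11/16 => -23/32
7 of 15 · RBRBRRB · max L -23/32 · min R -11/16 => -45/64
8 of 15 · RBRBRRBR · max L -23/32 · min R -45/64 => -91/128
9 of 15 · RBRBRRBRR · max L -23/32 · min R -91/128 => -183/256
10 of 15 · RBRBRRBRRR · max L -23/32 · min R -183/256 => -367/512
11 of 15 · RBRBRRBRRRR · max L -23/32 · min R -367/512 => -735/1024
12 of 15 · RBRBRRBRRRRR · max L -23/32 · min R -735/1024 => -1471/2048
13 of 15 · RBRBRRBRRRRRR · max L -23/32 · min R -1471/2048 => -2943/4096
14 of 15 · RBRBRRBRRRRRRR · max L -23/32 · min R -2943/4096 => -5887/8192
15 of 15 · RBRBRRBRRRRRRRB · max L -5887/8192 · min R -2943/4096 => -11773/16384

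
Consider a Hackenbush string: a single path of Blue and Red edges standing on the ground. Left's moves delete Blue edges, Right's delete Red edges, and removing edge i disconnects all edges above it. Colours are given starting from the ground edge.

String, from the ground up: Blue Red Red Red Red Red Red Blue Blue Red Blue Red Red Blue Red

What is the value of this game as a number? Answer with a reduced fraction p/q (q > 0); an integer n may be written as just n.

421/16384

value_1 [B]  L=[0]  R=[·]  gives 1
value_2 [BR]  L=[0]  R=[1]  gives 1/2
value_3 [BRR]  L=[0]  R=[1/2,1]  gives 1/4
value_4 [BRRR]  L=[0]  R=[1/4,1/2,1]  gives 1/8
value_5 [BRRRR]  L=[0]  R=[1/8,1/4,1/2,1]  gives 1/16
value_6 [BRRRRR]  L=[0]  R=[1/16,1/8,1/4,1/2,1]  gives 1/32
value_7 [BRRRRRR]  L=[0]  R=[1/32,1/16,1/8,1/4,1/2,1]  gives 1/64
value_8 [BRRRRRRB]  L=[0,1/64]  R=[1/32,1/16,1/8,1/4,1/2,1]  gives 3/128
value_9 [BRRRRRRBB]  L=[0,1/64,3/128]  R=[1/32,1/16,1/8,1/4,1/2,1]  gives 7/256
value_10 [BRRRRRRBBR]  L=[0,1/64,3/128]  R=[7/256,1/32,1/16,1/8,1/4,1/2,1]  gives 13/512
value_11 [BRRRRRRBBRB]  L=[0,1/64,3/128,13/512]  R=[7/256,1/32,1/16,1/8,1/4,1/2,1]  gives 27/1024
value_12 [BRRRRRRBBRBR]  L=[0,1/64,3/128,13/512]  R=[27/1024,7/256,1/32,1/16,1/8,1/4,1/2,1]  gives 53/2048
value_13 [BRRRRRRBBRBRR]  L=[0,1/64,3/128,13/512]  R=[53/2048,27/1024,7/256,1/32,1/16,1/8,1/4,1/2,1]  gives 105/4096
value_14 [BRRRRRRBBRBRRB]  L=[0,1/64,3/128,13/512,105/4096]  R=[53/2048,27/1024,7/256,1/32,1/16,1/8,1/4,1/2,1]  gives 211/8192
value_15 [BRRRRRRBBRBRRBR]  L=[0,1/64,3/128,13/512,105/4096]  R=[211/8192,53/2048,27/1024,7/256,1/32,1/16,1/8,1/4,1/2,1]  gives 421/16384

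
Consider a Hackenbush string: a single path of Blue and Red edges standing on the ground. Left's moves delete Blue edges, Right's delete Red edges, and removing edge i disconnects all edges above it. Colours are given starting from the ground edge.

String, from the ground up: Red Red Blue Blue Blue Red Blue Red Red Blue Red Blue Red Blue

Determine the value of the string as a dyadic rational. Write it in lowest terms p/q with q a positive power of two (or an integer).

-4821/4096

R: Left { none }, Right { 0 } — simplest -1
RR: Left { none }, Right { -1 0 } — simplest -2
RRB: Left { -2 }, Right { -1 0 } — simplest -3/2
RRBB: Left { -2 -3/2 }, Right { -1 0 } — simplest -5/4
RRBBB: Left { -2 -3/2 -5/4 }, Right { -1 0 } — simplest -9/8
RRBBBR: Left { -2 -3/2 -5/4 }, Right { -9/8 -1 0 } — simplest -19/16
RRBBBRB: Left { -2 -3/2 -5/4 -19/16 }, Right { -9/8 -1 0 } — simplest -37/32
RRBBBRBR: Left { -2 -3/2 -5/4 -19/16 }, Right { -37/32 -9/8 -1 0 } — simplest -75/64
RRBBBRBRR: Left { -2 -3/2 -5/4 -19/16 }, Right { -75/64 -37/32 -9/8 -1 0 } — simplest -151/128
RRBBBRBRRB: Left { -2 -3/2 -5/4 -19/16 -151/128 }, Right { -75/64 -37/32 -9/8 -1 0 } — simplest -301/256
RRBBBRBRRBR: Left { -2 -3/2 -5/4 -19/16 -151/128 }, Right { -301/256 -75/64 -37/32 -9/8 -1 0 } — simplest -603/512
RRBBBRBRRBRB: Left { -2 -3/2 -5/4 -19/16 -151/128 -603/512 }, Right { -301/256 -75/64 -37/32 -9/8 -1 0 } — simplest -1205/1024
RRBBBRBRRBRBR: Left { -2 -3/2 -5/4 -19/16 -151/128 -603/512 }, Right { -1205/1024 -301/256 -75/64 -37/32 -9/8 -1 0 } — simplest -2411/2048
RRBBBRBRRBRBRB: Left { -2 -3/2 -5/4 -19/16 -151/128 -603/512 -2411/2048 }, Right { -1205/1024 -301/256 -75/64 -37/32 -9/8 -1 0 } — simplest -4821/4096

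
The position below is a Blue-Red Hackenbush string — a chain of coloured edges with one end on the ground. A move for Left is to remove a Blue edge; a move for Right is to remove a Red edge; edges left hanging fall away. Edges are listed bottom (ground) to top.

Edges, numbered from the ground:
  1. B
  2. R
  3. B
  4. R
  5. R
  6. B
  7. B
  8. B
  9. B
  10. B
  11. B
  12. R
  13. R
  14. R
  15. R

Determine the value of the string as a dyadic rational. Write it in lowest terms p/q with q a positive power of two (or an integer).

10209/16384

edge 1 of 15 (B): { 0 |  } — 1
edge 2 of 15 (R): { 0 | 1 } — 1/2
edge 3 of 15 (B): { 0; 1/2 | 1 } — 3/4
edge 4 of 15 (R): { 0; 1/2 | 3/4; 1 } — 5/8
edge 5 of 15 (R): { 0; 1/2 | 5/8; 3/4; 1 } — 9/16
edge 6 of 15 (B): { 0; 1/2; 9/16 | 5/8; 3/4; 1 } — 19/32
edge 7 of 15 (B): { 0; 1/2; 9/16; 19/32 | 5/8; 3/4; 1 } — 39/64
edge 8 of 15 (B): { 0; 1/2; 9/16; 19/32; 39/64 | 5/8; 3/4; 1 } — 79/128
edge 9 of 15 (B): { 0; 1/2; 9/16; 19/32; 39/64; 79/128 | 5/8; 3/4; 1 } — 159/256
edge 10 of 15 (B): { 0; 1/2; 9/16; 19/32; 39/64; 79/128; 159/256 | 5/8; 3/4; 1 } — 319/512
edge 11 of 15 (B): { 0; 1/2; 9/16; 19/32; 39/64; 79/128; 159/256; 319/512 | 5/8; 3/4; 1 } — 639/1024
edge 12 of 15 (R): { 0; 1/2; 9/16; 19/32; 39/64; 79/128; 159/256; 319/512 | 639/1024; 5/8; 3/4; 1 } — 1277/2048
edge 13 of 15 (R): { 0; 1/2; 9/16; 19/32; 39/64; 79/128; 159/256; 319/512 | 1277/2048; 639/1024; 5/8; 3/4; 1 } — 2553/4096
edge 14 of 15 (R): { 0; 1/2; 9/16; 19/32; 39/64; 79/128; 159/256; 319/512 | 2553/4096; 1277/2048; 639/1024; 5/8; 3/4; 1 } — 5105/8192
edge 15 of 15 (R): { 0; 1/2; 9/16; 19/32; 39/64; 79/128; 159/256; 319/512 | 5105/8192; 2553/4096; 1277/2048; 639/1024; 5/8; 3/4; 1 } — 10209/16384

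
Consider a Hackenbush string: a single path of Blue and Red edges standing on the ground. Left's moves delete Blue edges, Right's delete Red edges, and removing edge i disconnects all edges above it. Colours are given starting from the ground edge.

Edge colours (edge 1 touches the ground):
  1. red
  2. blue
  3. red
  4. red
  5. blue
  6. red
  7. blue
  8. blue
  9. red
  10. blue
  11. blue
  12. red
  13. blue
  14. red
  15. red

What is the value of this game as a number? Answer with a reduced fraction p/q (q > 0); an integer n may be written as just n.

Build value(s[:k]) for k = 1..15, string s = red blue red red blue red blue blue red blue blue red blue red red.
value_1 [r]  L=[]  R=[0]  → -1
value_2 [rb]  L=[-1]  R=[0]  → -1/2
value_3 [rbr]  L=[-1]  R=[-1/2,0]  → -3/4
value_4 [rbrr]  L=[-1]  R=[-3/4,-1/2,0]  → -7/8
value_5 [rbrrb]  L=[-1,-7/8]  R=[-3/4,-1/2,0]  → -13/16
value_6 [rbrrbr]  L=[-1,-7/8]  R=[-13/16,-3/4,-1/2,0]  → -27/32
value_7 [rbrrbrb]  L=[-1,-7/8,-27/32]  R=[-13/16,-3/4,-1/2,0]  → -53/64
value_8 [rbrrbrbb]  L=[-1,-7/8,-27/32,-53/64]  R=[-13/16,-3/4,-1/2,0]  → -105/128
value_9 [rbrrbrbbr]  L=[-1,-7/8,-27/32,-53/64]  R=[-105/128,-13/16,-3/4,-1/2,0]  → -211/256
value_10 [rbrrbrbbrb]  L=[-1,-7/8,-27/32,-53/64,-211/256]  R=[-105/128,-13/16,-3/4,-1/2,0]  → -421/512
value_11 [rbrrbrbbrbb]  L=[-1,-7/8,-27/32,-53/64,-211/256,-421/512]  R=[-105/128,-13/16,-3/4,-1/2,0]  → -841/1024
value_12 [rbrrbrbbrbbr]  L=[-1,-7/8,-27/32,-53/64,-211/256,-421/512]  R=[-841/1024,-105/128,-13/16,-3/4,-1/2,0]  → -1683/2048
value_13 [rbrrbrbbrbbrb]  L=[-1,-7/8,-27/32,-53/64,-211/256,-421/512,-1683/2048]  R=[-841/1024,-105/128,-13/16,-3/4,-1/2,0]  → -3365/4096
value_14 [rbrrbrbbrbbrbr]  L=[-1,-7/8,-27/32,-53/64,-211/256,-421/512,-1683/2048]  R=[-3365/4096,-841/1024,-105/128,-13/16,-3/4,-1/2,0]  → -6731/8192
value_15 [rbrrbrbbrbbrbrr]  L=[-1,-7/8,-27/32,-53/64,-211/256,-421/512,-1683/2048]  R=[-6731/8192,-3365/4096,-841/1024,-105/128,-13/16,-3/4,-1/2,0]  → -13463/16384

-13463/16384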